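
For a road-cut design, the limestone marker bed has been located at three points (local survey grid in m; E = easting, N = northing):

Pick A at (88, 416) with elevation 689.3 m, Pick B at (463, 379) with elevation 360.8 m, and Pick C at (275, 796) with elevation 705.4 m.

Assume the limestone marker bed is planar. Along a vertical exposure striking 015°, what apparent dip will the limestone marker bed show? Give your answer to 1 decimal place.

12.5°

Two edge vectors: Pick A→Pick B = (375, -37, -328.5), Pick A→Pick C = (187, 380, 16.1).
Normal n = (Pick A→Pick B) × (Pick A→Pick C) = (124234.3, -67467, 149419).
So ∂z/∂E = −n_x/n_z = −0.83145 and ∂z/∂N = −n_y/n_z = 0.45153.
Unit vector along 015° is (sin 15°, cos 15°) = (0.2588, 0.9659).
Slope in that direction = a·(0.2588) + b·(0.9659) = 0.22095.
Apparent dip = arctan|0.22095| = 12.5° (true dip is 43.4°, so apparent ≤ true as expected).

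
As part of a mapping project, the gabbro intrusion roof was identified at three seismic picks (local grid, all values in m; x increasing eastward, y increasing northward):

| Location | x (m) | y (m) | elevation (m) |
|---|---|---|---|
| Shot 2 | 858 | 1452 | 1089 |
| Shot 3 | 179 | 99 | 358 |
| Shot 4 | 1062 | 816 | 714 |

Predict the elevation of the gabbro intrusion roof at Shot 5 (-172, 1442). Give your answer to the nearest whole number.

Let the plane be z = a·x + b·y + c.
Shot 3−Shot 2: −679a − 1353b = −731;  Shot 4−Shot 2: 204a − 636b = −375.
Solving gives a = −0.05998, b = 0.57038.
Then c = 1089 − a·858 − b·1452 = 312.27.
At (-172, 1442): z = 10.3 + 822.5 + 312.27 = 1145.1 m.

1145 m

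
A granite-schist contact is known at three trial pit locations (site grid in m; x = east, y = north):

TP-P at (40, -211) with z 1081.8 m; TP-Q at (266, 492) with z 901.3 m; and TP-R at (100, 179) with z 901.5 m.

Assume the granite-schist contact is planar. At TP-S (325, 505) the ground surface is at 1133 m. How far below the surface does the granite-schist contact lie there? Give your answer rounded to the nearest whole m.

168 m

Two edge vectors: TP-P→TP-Q = (226, 703, -180.5), TP-P→TP-R = (60, 390, -180.3).
Normal n = (TP-P→TP-Q) × (TP-P→TP-R) = (-56355.9, 29917.8, 45960).
So ∂z/∂x = −n_x/n_z = 1.22619 and ∂z/∂y = −n_y/n_z = −0.65095.
Intercept c from TP-P: 1081.8 − 49.05 − 137.35 = 895.40.
At (325, 505): z_contact = 398.5 − 328.7 + 895.40 = 965.2 m.
Depth below ground = 1133 − 965.2 = 168 m.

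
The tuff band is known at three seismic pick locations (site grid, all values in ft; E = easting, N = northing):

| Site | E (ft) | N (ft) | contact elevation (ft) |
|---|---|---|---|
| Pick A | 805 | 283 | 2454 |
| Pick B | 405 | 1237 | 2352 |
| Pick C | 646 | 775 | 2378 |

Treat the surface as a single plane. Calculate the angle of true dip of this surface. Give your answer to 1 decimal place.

30.4°

Two edge vectors: Pick A→Pick B = (-400, 954, -102), Pick A→Pick C = (-159, 492, -76).
Normal n = (Pick A→Pick B) × (Pick A→Pick C) = (-22320, -14182, -45114).
So ∂z/∂E = −n_x/n_z = −0.49475 and ∂z/∂N = −n_y/n_z = −0.31436.
Gradient magnitude |∇z| = √(a² + b²) = √(0.24477 + 0.09882) = 0.58617.
True dip = arctan(0.58617) = 30.4°, dipping toward ENE (azimuth ≈ 058°).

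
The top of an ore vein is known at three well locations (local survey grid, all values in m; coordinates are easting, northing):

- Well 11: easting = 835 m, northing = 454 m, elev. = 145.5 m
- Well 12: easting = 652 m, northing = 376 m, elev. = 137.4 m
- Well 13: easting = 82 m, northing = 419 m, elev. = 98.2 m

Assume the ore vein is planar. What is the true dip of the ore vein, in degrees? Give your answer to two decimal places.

Let the plane be z = a·easting + b·northing + c.
Well 12−Well 11: −183a − 78b = −8.1;  Well 13−Well 11: −753a − 35b = −47.3.
Solving gives a = 0.06509, b = −0.04886.
Gradient magnitude |∇z| = √(a² + b²) = √(0.00424 + 0.00239) = 0.08138.
True dip = arctan(0.08138) = 4.65°, dipping toward NW (azimuth ≈ 307°).

4.65°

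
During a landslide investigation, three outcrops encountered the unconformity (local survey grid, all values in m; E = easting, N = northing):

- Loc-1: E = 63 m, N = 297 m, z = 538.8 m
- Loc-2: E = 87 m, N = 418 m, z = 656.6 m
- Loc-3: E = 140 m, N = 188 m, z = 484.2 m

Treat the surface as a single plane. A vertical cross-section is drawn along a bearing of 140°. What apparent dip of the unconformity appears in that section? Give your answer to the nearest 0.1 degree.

Let the plane be z = a·E + b·N + c.
Loc-2−Loc-1: 24a + 121b = 117.8;  Loc-3−Loc-1: 77a − 109b = −54.6.
Solving gives a = 0.52238, b = 0.86994.
Unit vector along 140° is (sin 140°, cos 140°) = (0.6428, -0.7660).
Slope in that direction = a·(0.6428) + b·(-0.7660) = −0.33063.
Apparent dip = arctan|0.33063| = 18.3° (true dip is 45.4°, so apparent ≤ true as expected).

18.3°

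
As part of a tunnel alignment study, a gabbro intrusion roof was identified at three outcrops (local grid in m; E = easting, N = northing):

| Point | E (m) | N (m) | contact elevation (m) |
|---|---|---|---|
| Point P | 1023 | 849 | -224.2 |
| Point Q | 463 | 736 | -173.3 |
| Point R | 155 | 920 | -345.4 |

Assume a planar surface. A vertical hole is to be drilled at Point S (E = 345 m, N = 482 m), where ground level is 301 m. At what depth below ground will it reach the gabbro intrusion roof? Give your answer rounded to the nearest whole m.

Let the plane be z = a·E + b·N + c.
Point Q−Point P: −560a − 113b = 50.9;  Point R−Point P: −868a + 71b = −121.2.
Solving gives a = 0.07314, b = −0.81290.
Then c = -224.2 − a·1023 − b·849 = 391.13.
At (345, 482): z_contact = 25.2 − 391.8 + 391.13 = 24.5 m.
Depth below ground = 301 − 24.5 = 276 m.

276 m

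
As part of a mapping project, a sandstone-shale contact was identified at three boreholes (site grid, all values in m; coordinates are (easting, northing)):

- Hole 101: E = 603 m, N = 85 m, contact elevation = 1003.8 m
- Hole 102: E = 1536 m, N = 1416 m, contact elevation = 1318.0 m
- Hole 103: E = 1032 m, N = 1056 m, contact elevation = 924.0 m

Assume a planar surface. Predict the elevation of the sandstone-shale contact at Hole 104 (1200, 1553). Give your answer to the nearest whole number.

820 m

Let the plane be z = a·E + b·N + c.
Hole 102−Hole 101: 933a + 1331b = 314.2;  Hole 103−Hole 101: 429a + 971b = −79.8.
Solving gives a = 1.22797, b = −0.62472.
Then c = 1003.8 − a·603 − b·85 = 316.43.
At (1200, 1553): z = 1473.6 − 970.2 + 316.43 = 819.8 m.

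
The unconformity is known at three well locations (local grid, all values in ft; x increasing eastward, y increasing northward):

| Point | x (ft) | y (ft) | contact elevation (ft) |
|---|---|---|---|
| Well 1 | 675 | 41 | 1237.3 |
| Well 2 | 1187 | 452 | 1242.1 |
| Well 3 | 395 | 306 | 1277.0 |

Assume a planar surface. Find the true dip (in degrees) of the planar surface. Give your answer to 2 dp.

6.01°

Two edge vectors: Well 1→Well 2 = (512, 411, 4.8), Well 1→Well 3 = (-280, 265, 39.7).
Normal n = (Well 1→Well 2) × (Well 1→Well 3) = (15044.7, -21670.4, 250760).
So ∂z/∂x = −n_x/n_z = −0.06000 and ∂z/∂y = −n_y/n_z = 0.08642.
Gradient magnitude |∇z| = √(a² + b²) = √(0.00360 + 0.00747) = 0.10520.
True dip = arctan(0.10520) = 6.01°, dipping toward SE (azimuth ≈ 145°).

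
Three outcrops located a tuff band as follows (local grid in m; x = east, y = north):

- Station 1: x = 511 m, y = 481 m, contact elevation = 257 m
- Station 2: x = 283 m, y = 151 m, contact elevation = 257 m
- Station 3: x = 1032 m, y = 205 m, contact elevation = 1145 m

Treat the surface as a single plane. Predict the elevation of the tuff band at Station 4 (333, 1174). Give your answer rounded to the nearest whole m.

-563 m

Two edge vectors: Station 1→Station 2 = (-228, -330, 0), Station 1→Station 3 = (521, -276, 888).
Normal n = (Station 1→Station 2) × (Station 1→Station 3) = (-293040, 202464, 234858).
So ∂z/∂x = −n_x/n_z = 1.24773 and ∂z/∂y = −n_y/n_z = −0.86207.
Intercept c from Station 1: 257 − 637.59 + 414.66 = 34.06.
At (333, 1174): z = 415.5 − 1012.1 + 34.06 = -562.5 m.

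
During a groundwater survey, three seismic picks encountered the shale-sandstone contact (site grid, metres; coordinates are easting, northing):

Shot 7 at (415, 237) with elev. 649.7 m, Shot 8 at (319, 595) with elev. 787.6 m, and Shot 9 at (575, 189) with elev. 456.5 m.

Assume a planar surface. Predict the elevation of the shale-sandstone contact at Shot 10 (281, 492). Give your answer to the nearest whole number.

826 m

Let the plane be z = a·easting + b·northing + c.
Shot 8−Shot 7: −96a + 358b = 137.9;  Shot 9−Shot 7: 160a − 48b = −193.2.
Solving gives a = −1.18747, b = 0.06677.
Then c = 649.7 − a·415 − b·237 = 1126.68.
At (281, 492): z = −333.7 + 32.8 + 1126.68 = 825.8 m.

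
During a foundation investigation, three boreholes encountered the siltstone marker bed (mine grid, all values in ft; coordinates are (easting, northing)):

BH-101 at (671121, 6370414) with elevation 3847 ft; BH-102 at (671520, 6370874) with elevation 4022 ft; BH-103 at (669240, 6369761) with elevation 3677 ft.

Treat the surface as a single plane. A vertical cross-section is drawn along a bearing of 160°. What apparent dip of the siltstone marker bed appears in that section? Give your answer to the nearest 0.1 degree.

Two edge vectors: BH-101→BH-102 = (399, 460, 175), BH-101→BH-103 = (-1881, -653, -170).
Normal n = (BH-101→BH-102) × (BH-101→BH-103) = (36075, -261345, 604713).
So ∂z/∂E = −n_x/n_z = −0.05966 and ∂z/∂N = −n_y/n_z = 0.43218.
Unit vector along 160° is (sin 160°, cos 160°) = (0.3420, -0.9397).
Slope in that direction = a·(0.3420) + b·(-0.9397) = −0.42652.
Apparent dip = arctan|0.42652| = 23.1° (true dip is 23.6°, so apparent ≤ true as expected).

23.1°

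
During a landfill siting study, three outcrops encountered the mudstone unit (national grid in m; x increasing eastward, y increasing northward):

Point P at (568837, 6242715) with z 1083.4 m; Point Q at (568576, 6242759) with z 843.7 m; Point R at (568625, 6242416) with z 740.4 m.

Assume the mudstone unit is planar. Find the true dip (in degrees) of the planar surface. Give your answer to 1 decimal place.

Let the plane be z = a·x + b·y + c.
Point Q−Point P: −261a + 44b = −239.7;  Point R−Point P: −212a − 299b = −343.
Solving gives a = 0.99308, b = 0.44303.
Gradient magnitude |∇z| = √(a² + b²) = √(0.98621 + 0.19628) = 1.08742.
True dip = arctan(1.08742) = 47.4°, dipping toward WSW (azimuth ≈ 246°).

47.4°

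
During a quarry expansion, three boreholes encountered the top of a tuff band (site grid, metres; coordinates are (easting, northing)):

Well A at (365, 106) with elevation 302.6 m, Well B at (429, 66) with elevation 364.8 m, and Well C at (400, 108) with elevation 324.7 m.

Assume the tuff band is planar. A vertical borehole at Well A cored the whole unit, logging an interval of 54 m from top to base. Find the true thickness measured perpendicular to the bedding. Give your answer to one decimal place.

Two edge vectors: Well A→Well B = (64, -40, 62.2), Well A→Well C = (35, 2, 22.1).
Normal n = (Well A→Well B) × (Well A→Well C) = (-1008.4, 762.6, 1528).
So ∂z/∂E = −n_x/n_z = 0.65995 and ∂z/∂N = −n_y/n_z = −0.49908.
|∇z| = √(a²+b²) = 0.82741, so dip δ = arctan(0.82741) = 39.60°.
True thickness = vertical thickness × cos δ = 54 × cos 39.60° = 41.6 m.

41.6 m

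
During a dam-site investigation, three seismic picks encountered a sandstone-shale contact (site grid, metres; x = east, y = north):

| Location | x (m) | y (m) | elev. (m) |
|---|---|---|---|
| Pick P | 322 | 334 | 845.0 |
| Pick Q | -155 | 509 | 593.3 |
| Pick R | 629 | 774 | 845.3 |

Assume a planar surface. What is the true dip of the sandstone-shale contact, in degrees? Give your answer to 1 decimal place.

Two edge vectors: Pick P→Pick Q = (-477, 175, -251.7), Pick P→Pick R = (307, 440, 0.3).
Normal n = (Pick P→Pick Q) × (Pick P→Pick R) = (110800.5, -77128.8, -263605).
So ∂z/∂x = −n_x/n_z = 0.42033 and ∂z/∂y = −n_y/n_z = −0.29259.
Gradient magnitude |∇z| = √(a² + b²) = √(0.17668 + 0.08561) = 0.51214.
True dip = arctan(0.51214) = 27.1°, dipping toward NW (azimuth ≈ 305°).

27.1°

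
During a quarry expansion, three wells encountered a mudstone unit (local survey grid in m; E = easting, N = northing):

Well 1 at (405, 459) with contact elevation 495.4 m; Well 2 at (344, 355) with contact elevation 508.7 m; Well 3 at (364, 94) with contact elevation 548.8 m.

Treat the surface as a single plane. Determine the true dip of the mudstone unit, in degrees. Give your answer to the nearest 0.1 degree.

8.8°

Let the plane be z = a·E + b·N + c.
Well 2−Well 1: −61a − 104b = 13.3;  Well 3−Well 1: −41a − 365b = 53.4.
Solving gives a = 0.03884, b = −0.15066.
Gradient magnitude |∇z| = √(a² + b²) = √(0.00151 + 0.02270) = 0.15559.
True dip = arctan(0.15559) = 8.8°, dipping toward NNW (azimuth ≈ 346°).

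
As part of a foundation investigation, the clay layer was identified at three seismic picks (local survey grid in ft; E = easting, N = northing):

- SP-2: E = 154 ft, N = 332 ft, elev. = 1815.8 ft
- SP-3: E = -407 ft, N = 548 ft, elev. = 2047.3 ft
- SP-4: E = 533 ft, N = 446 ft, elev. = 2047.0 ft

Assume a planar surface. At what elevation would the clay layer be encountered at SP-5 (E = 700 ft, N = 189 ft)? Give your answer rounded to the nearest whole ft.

1691 ft

Two edge vectors: SP-2→SP-3 = (-561, 216, 231.5), SP-2→SP-4 = (379, 114, 231.2).
Normal n = (SP-2→SP-3) × (SP-2→SP-4) = (23548.2, 217441.7, -145818).
So ∂z/∂E = −n_x/n_z = 0.16149 and ∂z/∂N = −n_y/n_z = 1.49119.
Intercept c from SP-2: 1815.8 − 24.87 − 495.07 = 1295.86.
At (700, 189): z = 113.0 + 281.8 + 1295.86 = 1690.7 ft.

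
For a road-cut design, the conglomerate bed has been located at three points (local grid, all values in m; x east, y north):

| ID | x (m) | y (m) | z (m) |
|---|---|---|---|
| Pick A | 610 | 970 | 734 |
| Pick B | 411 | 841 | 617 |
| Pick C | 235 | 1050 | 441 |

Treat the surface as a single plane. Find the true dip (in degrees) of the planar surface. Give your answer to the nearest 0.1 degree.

37.5°

Let the plane be z = a·x + b·y + c.
Pick B−Pick A: −199a − 129b = −117;  Pick C−Pick A: −375a + 80b = −293.
Solving gives a = 0.73345, b = −0.22447.
Gradient magnitude |∇z| = √(a² + b²) = √(0.53795 + 0.05038) = 0.76703.
True dip = arctan(0.76703) = 37.5°, dipping toward WNW (azimuth ≈ 287°).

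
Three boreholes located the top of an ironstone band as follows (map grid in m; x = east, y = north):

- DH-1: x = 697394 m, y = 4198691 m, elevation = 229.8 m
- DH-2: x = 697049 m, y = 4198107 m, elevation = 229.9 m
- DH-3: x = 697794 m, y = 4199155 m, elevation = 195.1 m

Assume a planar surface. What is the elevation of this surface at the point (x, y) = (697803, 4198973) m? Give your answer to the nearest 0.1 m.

163.1 m

Two edge vectors: DH-1→DH-2 = (-345, -584, 0.1), DH-1→DH-3 = (400, 464, -34.7).
Normal n = (DH-1→DH-2) × (DH-1→DH-3) = (20218.4, -11931.5, 73520).
So ∂z/∂x = −n_x/n_z = −0.275005441 and ∂z/∂y = −n_y/n_z = 0.162289173.
Intercept c from DH-1: 229.8 + 191787.14 − 681402.09 = −489385.15.
At (697803, 4198973): z = −191899.6 + 681447.9 − 489385.15 = 163.1 m.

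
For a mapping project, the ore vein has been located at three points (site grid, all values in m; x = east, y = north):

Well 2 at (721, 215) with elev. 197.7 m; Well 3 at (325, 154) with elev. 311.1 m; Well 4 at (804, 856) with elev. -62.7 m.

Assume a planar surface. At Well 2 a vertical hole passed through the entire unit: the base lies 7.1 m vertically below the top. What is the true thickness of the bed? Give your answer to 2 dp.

6.50 m

Let the plane be z = a·x + b·y + c.
Well 3−Well 2: −396a − 61b = 113.4;  Well 4−Well 2: 83a + 641b = −260.4.
Solving gives a = −0.22834, b = −0.37667.
|∇z| = √(a²+b²) = 0.44048, so dip δ = arctan(0.44048) = 23.77°.
True thickness = vertical thickness × cos δ = 7.1 × cos 23.77° = 6.50 m.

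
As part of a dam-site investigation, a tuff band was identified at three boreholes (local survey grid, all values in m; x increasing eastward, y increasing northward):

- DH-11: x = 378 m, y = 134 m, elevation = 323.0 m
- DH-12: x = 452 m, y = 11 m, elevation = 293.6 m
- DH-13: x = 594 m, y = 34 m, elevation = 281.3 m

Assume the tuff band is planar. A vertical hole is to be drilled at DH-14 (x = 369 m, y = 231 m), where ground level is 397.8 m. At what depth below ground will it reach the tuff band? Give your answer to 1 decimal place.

Let the plane be z = a·x + b·y + c.
DH-12−DH-11: 74a − 123b = −29.4;  DH-13−DH-11: 216a − 100b = −41.7.
Solving gives a = −0.11421, b = 0.17032.
Then c = 323 − a·378 − b·134 = 343.35.
At (369, 231): z_contact = −42.14 + 39.34 + 343.35 = 340.55 m.
Depth below ground = 397.8 − 340.55 = 57.3 m.

57.3 m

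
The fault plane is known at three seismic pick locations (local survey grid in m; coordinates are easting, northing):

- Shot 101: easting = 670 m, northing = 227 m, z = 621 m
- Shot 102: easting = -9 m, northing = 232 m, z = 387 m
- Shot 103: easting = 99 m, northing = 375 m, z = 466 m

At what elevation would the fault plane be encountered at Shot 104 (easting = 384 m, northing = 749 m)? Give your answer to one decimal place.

Let the plane be z = a·easting + b·northing + c.
Shot 102−Shot 101: −679a + 5b = −234;  Shot 103−Shot 101: −571a + 148b = −155.
Solving gives a = 0.34676, b = 0.29056.
Then c = 621 − a·670 − b·227 = 322.71.
At (384, 749): z = 133.2 + 217.6 + 322.71 = 673.5 m.

673.5 m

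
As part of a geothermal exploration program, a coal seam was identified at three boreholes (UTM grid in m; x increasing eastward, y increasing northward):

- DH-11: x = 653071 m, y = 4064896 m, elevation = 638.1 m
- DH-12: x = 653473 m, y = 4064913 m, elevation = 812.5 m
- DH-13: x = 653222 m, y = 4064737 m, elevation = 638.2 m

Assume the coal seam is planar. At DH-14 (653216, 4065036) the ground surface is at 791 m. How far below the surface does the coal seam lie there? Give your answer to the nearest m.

37 m

Two edge vectors: DH-11→DH-12 = (402, 17, 174.4), DH-11→DH-13 = (151, -159, 0.1).
Normal n = (DH-11→DH-12) × (DH-11→DH-13) = (27731.3, 26294.2, -66485).
So ∂z/∂x = −n_x/n_z = 0.41710611 and ∂z/∂y = −n_y/n_z = 0.39549071.
Intercept c from DH-11: 638.1 − 272399.91 − 1607628.61 = −1879390.42.
At (653216, 4065036): z_contact = 272460.4 + 1607684.0 − 1879390.42 = 753.9 m.
Depth below ground = 791 − 753.9 = 37 m.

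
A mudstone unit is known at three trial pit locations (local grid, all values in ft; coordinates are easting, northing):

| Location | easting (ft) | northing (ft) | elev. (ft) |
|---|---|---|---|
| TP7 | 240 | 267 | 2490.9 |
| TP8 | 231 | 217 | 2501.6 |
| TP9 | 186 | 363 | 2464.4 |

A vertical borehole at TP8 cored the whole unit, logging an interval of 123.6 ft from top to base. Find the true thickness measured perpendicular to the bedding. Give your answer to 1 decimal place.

Let the plane be z = a·easting + b·northing + c.
TP8−TP7: −9a − 50b = 10.7;  TP9−TP7: −54a + 96b = −26.5.
Solving gives a = 0.08356, b = −0.22904.
|∇z| = √(a²+b²) = 0.24381, so dip δ = arctan(0.24381) = 13.70°.
True thickness = vertical thickness × cos δ = 123.6 × cos 13.70° = 120.1 ft.

120.1 ft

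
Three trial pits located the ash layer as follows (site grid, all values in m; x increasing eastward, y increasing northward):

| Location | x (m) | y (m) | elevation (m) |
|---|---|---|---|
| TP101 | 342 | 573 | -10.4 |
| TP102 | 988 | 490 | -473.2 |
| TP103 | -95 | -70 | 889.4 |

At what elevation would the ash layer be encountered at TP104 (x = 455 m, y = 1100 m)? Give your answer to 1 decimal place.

-545.8 m

Two edge vectors: TP101→TP102 = (646, -83, -462.8), TP101→TP103 = (-437, -643, 899.8).
Normal n = (TP101→TP102) × (TP101→TP103) = (-372263.8, -379027.2, -451649).
So ∂z/∂x = −n_x/n_z = −0.824233 and ∂z/∂y = −n_y/n_z = −0.839207.
Intercept c from TP101: -10.4 + 281.89 + 480.87 = 752.35.
At (455, 1100): z = −375.0 − 923.1 + 752.35 = -545.8 m.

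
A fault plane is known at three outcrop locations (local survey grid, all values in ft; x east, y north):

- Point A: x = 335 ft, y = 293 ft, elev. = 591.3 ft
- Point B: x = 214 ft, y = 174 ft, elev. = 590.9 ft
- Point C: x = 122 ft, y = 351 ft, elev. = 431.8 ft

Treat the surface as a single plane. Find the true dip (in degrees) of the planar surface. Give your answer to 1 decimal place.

39.9°

Two edge vectors: Point A→Point B = (-121, -119, -0.4), Point A→Point C = (-213, 58, -159.5).
Normal n = (Point A→Point B) × (Point A→Point C) = (19003.7, -19214.3, -32365).
So ∂z/∂x = −n_x/n_z = 0.58717 and ∂z/∂y = −n_y/n_z = −0.59368.
Gradient magnitude |∇z| = √(a² + b²) = √(0.34477 + 0.35245) = 0.83500.
True dip = arctan(0.83500) = 39.9°, dipping toward NW (azimuth ≈ 315°).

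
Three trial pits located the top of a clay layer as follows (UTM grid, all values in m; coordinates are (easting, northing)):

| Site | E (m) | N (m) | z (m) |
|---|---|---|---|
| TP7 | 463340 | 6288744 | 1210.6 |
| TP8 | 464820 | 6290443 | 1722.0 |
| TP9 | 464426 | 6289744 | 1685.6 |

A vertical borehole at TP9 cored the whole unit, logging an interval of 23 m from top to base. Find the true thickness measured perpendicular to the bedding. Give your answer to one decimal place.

Let the plane be z = a·E + b·N + c.
TP8−TP7: 1480a + 1699b = 511.4;  TP9−TP7: 1086a + 1000b = 475.
Solving gives a = 0.80968, b = −0.40431.
|∇z| = √(a²+b²) = 0.90501, so dip δ = arctan(0.90501) = 42.15°.
True thickness = vertical thickness × cos δ = 23 × cos 42.15° = 17.1 m.

17.1 m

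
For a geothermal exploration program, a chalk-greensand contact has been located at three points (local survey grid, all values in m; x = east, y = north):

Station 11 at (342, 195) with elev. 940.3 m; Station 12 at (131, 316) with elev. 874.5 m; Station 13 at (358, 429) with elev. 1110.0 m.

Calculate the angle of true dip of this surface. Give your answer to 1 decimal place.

44.3°

Two edge vectors: Station 11→Station 12 = (-211, 121, -65.8), Station 11→Station 13 = (16, 234, 169.7).
Normal n = (Station 11→Station 12) × (Station 11→Station 13) = (35930.9, 34753.9, -51310).
So ∂z/∂x = −n_x/n_z = 0.70027 and ∂z/∂y = −n_y/n_z = 0.67733.
Gradient magnitude |∇z| = √(a² + b²) = √(0.49038 + 0.45878) = 0.97425.
True dip = arctan(0.97425) = 44.3°, dipping toward SW (azimuth ≈ 226°).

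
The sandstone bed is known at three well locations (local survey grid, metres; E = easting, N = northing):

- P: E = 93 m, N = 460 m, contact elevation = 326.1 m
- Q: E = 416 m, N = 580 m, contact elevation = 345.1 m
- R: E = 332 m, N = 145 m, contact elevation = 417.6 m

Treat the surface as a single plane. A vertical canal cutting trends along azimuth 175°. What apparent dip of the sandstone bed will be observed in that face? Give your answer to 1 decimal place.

11.4°

Let the plane be z = a·E + b·N + c.
Q−P: 323a + 120b = 19;  R−P: 239a − 315b = 91.5.
Solving gives a = 0.13007, b = −0.19178.
Unit vector along 175° is (sin 175°, cos 175°) = (0.0872, -0.9962).
Slope in that direction = a·(0.0872) + b·(-0.9962) = 0.20239.
Apparent dip = arctan|0.20239| = 11.4° (true dip is 13.0°, so apparent ≤ true as expected).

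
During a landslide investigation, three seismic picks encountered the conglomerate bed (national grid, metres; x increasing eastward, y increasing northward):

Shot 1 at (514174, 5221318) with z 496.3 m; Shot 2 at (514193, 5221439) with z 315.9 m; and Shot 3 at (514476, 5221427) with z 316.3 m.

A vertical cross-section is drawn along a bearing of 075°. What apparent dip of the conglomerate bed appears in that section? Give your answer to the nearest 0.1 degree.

23.9°

Two edge vectors: Shot 1→Shot 2 = (19, 121, -180.4), Shot 1→Shot 3 = (302, 109, -180).
Normal n = (Shot 1→Shot 2) × (Shot 1→Shot 3) = (-2116.4, -51060.8, -34471).
So ∂z/∂x = −n_x/n_z = −0.06140 and ∂z/∂y = −n_y/n_z = −1.48127.
Unit vector along 075° is (sin 75°, cos 75°) = (0.9659, 0.2588).
Slope in that direction = a·(0.9659) + b·(0.2588) = −0.44268.
Apparent dip = arctan|0.44268| = 23.9° (true dip is 56.0°, so apparent ≤ true as expected).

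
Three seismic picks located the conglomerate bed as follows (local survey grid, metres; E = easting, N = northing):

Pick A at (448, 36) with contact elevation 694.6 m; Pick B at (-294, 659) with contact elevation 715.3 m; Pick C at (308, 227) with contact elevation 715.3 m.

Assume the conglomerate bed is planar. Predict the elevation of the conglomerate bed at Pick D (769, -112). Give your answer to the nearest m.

Let the plane be z = a·E + b·N + c.
Pick B−Pick A: −742a + 623b = 20.7;  Pick C−Pick A: −140a + 191b = 20.7.
Solving gives a = 0.16407, b = 0.22864.
Then c = 694.6 − a·448 − b·36 = 612.86.
At (769, -112): z = 126.2 − 25.6 + 612.86 = 713.4 m.

713 m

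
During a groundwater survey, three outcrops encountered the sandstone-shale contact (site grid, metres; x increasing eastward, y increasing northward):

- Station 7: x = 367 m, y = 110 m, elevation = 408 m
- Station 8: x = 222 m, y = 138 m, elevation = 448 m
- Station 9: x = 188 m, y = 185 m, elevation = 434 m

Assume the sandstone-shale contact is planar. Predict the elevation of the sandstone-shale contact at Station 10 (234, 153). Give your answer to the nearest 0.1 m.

434.7 m

Let the plane be z = a·x + b·y + c.
Station 8−Station 7: −145a + 28b = 40;  Station 9−Station 7: −179a + 75b = 26.
Solving gives a = −0.38751, b = −0.57820.
Then c = 408 − a·367 − b·110 = 613.82.
At (234, 153): z = −90.7 − 88.5 + 613.82 = 434.7 m.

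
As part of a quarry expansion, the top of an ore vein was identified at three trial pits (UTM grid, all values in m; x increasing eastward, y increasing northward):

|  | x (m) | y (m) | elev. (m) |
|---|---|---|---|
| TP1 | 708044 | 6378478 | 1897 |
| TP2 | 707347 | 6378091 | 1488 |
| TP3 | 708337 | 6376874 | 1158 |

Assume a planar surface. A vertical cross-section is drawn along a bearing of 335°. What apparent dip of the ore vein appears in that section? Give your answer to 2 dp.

18.79°

Let the plane be z = a·x + b·y + c.
TP2−TP1: −697a − 387b = −409;  TP3−TP1: 293a − 1604b = −739.
Solving gives a = 0.30051, b = 0.51562.
Unit vector along 335° is (sin 335°, cos 335°) = (-0.4226, 0.9063).
Slope in that direction = a·(-0.4226) + b·(0.9063) = 0.34031.
Apparent dip = arctan|0.34031| = 18.79° (true dip is 30.8°, so apparent ≤ true as expected).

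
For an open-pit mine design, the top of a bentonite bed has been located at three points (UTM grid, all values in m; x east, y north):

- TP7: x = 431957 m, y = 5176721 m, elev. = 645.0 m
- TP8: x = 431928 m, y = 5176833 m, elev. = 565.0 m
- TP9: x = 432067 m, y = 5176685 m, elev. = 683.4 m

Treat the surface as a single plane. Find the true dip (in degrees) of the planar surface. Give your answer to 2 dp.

Two edge vectors: TP7→TP8 = (-29, 112, -80), TP7→TP9 = (110, -36, 38.4).
Normal n = (TP7→TP8) × (TP7→TP9) = (1420.8, -7686.4, -11276).
So ∂z/∂x = −n_x/n_z = 0.12600 and ∂z/∂y = −n_y/n_z = −0.68166.
Gradient magnitude |∇z| = √(a² + b²) = √(0.01588 + 0.46466) = 0.69321.
True dip = arctan(0.69321) = 34.73°, dipping toward N (azimuth ≈ 350°).

34.73°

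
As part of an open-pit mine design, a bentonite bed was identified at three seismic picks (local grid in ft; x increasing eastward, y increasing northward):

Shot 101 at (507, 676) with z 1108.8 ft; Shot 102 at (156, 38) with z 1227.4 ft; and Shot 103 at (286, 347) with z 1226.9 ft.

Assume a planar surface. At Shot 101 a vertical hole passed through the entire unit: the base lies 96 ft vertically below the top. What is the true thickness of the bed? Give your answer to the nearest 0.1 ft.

52.2 ft

Let the plane be z = a·x + b·y + c.
Shot 102−Shot 101: −351a − 638b = 118.6;  Shot 103−Shot 101: −221a − 329b = 118.1.
Solving gives a = −1.42358, b = 0.59730.
|∇z| = √(a²+b²) = 1.54381, so dip δ = arctan(1.54381) = 57.07°.
True thickness = vertical thickness × cos δ = 96 × cos 57.07° = 52.2 ft.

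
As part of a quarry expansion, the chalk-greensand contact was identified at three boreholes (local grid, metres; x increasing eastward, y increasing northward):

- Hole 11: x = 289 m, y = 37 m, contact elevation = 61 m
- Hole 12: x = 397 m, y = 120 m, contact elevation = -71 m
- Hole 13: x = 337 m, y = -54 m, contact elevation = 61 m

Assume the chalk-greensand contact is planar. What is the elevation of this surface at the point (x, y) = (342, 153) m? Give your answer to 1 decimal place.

-38.3 m

Let the plane be z = a·x + b·y + c.
Hole 12−Hole 11: 108a + 83b = −132;  Hole 13−Hole 11: 48a − 91b = 0.
Solving gives a = −0.86968, b = −0.45873.
Then c = 61 − a·289 − b·37 = 329.31.
At (342, 153): z = −297.4 − 70.2 + 329.31 = -38.3 m.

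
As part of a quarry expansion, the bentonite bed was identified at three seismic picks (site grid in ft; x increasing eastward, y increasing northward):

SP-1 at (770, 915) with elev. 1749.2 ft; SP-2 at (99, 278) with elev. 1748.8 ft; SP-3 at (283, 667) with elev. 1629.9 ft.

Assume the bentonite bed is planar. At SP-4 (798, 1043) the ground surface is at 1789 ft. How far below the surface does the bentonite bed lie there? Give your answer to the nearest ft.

96 ft

Two edge vectors: SP-1→SP-2 = (-671, -637, -0.4), SP-1→SP-3 = (-487, -248, -119.3).
Normal n = (SP-1→SP-2) × (SP-1→SP-3) = (75894.9, -79855.5, -143811).
So ∂z/∂x = −n_x/n_z = 0.52774 and ∂z/∂y = −n_y/n_z = −0.55528.
Intercept c from SP-1: 1749.2 − 406.36 + 508.08 = 1850.92.
At (798, 1043): z_contact = 421.1 − 579.2 + 1850.92 = 1692.9 ft.
Depth below ground = 1789 − 1692.9 = 96 ft.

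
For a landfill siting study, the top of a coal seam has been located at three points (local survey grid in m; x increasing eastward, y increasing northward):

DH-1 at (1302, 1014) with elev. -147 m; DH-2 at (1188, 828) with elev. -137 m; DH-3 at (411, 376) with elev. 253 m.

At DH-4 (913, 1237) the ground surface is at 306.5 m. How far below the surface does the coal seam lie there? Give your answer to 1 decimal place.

Let the plane be z = a·x + b·y + c.
DH-2−DH-1: −114a − 186b = 10;  DH-3−DH-1: −891a − 638b = 400.
Solving gives a = −0.731445, b = 0.394542.
Then c = -147 − a·1302 − b·1014 = 405.28.
At (913, 1237): z_contact = −667.81 + 488.05 + 405.28 = 225.51 m.
Depth below ground = 306.5 − 225.51 = 81.0 m.

81.0 m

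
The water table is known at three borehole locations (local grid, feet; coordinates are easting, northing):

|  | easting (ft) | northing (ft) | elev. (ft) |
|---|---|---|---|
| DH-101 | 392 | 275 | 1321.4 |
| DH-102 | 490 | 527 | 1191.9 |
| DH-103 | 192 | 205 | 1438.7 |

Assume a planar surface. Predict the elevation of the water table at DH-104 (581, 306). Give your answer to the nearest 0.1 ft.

Let the plane be z = a·easting + b·northing + c.
DH-102−DH-101: 98a + 252b = −129.5;  DH-103−DH-101: −200a − 70b = 117.3.
Solving gives a = −0.47071, b = −0.33084.
Then c = 1321.4 − a·392 − b·275 = 1596.90.
At (581, 306): z = −273.5 − 101.2 + 1596.90 = 1222.2 ft.

1222.2 ft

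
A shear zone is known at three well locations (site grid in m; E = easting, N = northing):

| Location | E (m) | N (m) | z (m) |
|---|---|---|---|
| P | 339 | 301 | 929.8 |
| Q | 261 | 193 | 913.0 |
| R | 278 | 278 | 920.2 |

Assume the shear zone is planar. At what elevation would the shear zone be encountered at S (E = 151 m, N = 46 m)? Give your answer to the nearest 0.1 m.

889.6 m

Let the plane be z = a·E + b·N + c.
Q−P: −78a − 108b = −16.8;  R−P: −61a − 23b = −9.6.
Solving gives a = 0.13567, b = 0.05757.
Then c = 929.8 − a·339 − b·301 = 866.48.
At (151, 46): z = 20.5 + 2.6 + 866.48 = 889.6 m.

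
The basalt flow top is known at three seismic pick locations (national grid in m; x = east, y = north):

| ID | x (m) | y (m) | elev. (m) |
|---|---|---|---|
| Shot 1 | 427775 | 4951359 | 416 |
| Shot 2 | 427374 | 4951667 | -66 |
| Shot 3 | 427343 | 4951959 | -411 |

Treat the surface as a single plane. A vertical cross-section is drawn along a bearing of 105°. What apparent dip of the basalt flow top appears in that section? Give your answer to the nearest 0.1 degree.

31.2°

Two edge vectors: Shot 1→Shot 2 = (-401, 308, -482), Shot 1→Shot 3 = (-432, 600, -827).
Normal n = (Shot 1→Shot 2) × (Shot 1→Shot 3) = (34484, -123403, -107544).
So ∂z/∂x = −n_x/n_z = 0.32065 and ∂z/∂y = −n_y/n_z = −1.14747.
Unit vector along 105° is (sin 105°, cos 105°) = (0.9659, -0.2588).
Slope in that direction = a·(0.9659) + b·(-0.2588) = 0.60671.
Apparent dip = arctan|0.60671| = 31.2° (true dip is 50.0°, so apparent ≤ true as expected).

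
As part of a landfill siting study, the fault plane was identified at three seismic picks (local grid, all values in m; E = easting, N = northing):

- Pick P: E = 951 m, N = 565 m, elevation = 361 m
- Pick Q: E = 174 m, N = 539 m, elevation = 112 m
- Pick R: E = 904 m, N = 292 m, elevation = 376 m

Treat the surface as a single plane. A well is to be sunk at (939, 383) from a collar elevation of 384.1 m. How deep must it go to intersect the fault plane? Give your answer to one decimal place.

6.8 m

Let the plane be z = a·E + b·N + c.
Pick Q−Pick P: −777a − 26b = −249;  Pick R−Pick P: −47a − 273b = 15.
Solving gives a = 0.32417, b = −0.11075.
Then c = 361 − a·951 − b·565 = 115.29.
At (939, 383): z_contact = 304.40 − 42.42 + 115.29 = 377.27 m.
Depth below ground = 384.1 − 377.27 = 6.8 m.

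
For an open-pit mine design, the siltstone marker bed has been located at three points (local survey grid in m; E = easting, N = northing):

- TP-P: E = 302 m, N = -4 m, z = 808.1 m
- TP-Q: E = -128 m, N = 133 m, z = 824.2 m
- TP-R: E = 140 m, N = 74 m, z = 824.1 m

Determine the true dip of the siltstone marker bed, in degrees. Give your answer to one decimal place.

Let the plane be z = a·E + b·N + c.
TP-Q−TP-P: −430a + 137b = 16.1;  TP-R−TP-P: −162a + 78b = 16.
Solving gives a = 0.08251, b = 0.37650.
Gradient magnitude |∇z| = √(a² + b²) = √(0.00681 + 0.14175) = 0.38544.
True dip = arctan(0.38544) = 21.1°, dipping toward SSW (azimuth ≈ 192°).

21.1°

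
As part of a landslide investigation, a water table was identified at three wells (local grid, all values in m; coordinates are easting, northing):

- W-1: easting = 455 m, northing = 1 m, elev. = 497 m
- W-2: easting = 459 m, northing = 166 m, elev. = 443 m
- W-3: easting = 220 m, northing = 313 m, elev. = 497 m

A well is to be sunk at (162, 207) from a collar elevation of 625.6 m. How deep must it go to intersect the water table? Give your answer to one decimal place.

Let the plane be z = a·easting + b·northing + c.
W-2−W-1: 4a + 165b = −54;  W-3−W-1: −235a + 312b = 0.
Solving gives a = −0.42096, b = −0.31707.
Then c = 497 − a·455 − b·1 = 688.85.
At (162, 207): z_contact = −68.20 − 65.63 + 688.85 = 555.02 m.
Depth below ground = 625.6 − 555.02 = 70.6 m.

70.6 m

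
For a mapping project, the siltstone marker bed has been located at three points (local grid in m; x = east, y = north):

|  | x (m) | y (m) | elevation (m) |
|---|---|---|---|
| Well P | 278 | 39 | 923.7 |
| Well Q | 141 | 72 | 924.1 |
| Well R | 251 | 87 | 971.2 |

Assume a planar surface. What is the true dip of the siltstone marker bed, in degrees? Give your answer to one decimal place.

49.6°

Let the plane be z = a·x + b·y + c.
Well Q−Well P: −137a + 33b = 0.4;  Well R−Well P: −27a + 48b = 47.5.
Solving gives a = 0.27235, b = 1.14278.
Gradient magnitude |∇z| = √(a² + b²) = √(0.07417 + 1.30594) = 1.17478.
True dip = arctan(1.17478) = 49.6°, dipping toward SSW (azimuth ≈ 193°).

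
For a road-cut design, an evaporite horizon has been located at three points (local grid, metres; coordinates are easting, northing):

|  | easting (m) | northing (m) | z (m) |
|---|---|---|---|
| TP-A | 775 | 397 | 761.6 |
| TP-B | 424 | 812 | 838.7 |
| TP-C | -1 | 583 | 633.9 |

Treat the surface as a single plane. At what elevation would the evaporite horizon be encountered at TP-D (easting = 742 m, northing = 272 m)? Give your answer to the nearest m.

702 m

Let the plane be z = a·easting + b·northing + c.
TP-B−TP-A: −351a + 415b = 77.1;  TP-C−TP-A: −776a + 186b = −127.7.
Solving gives a = 0.26226, b = 0.40760.
Then c = 761.6 − a·775 − b·397 = 396.53.
At (742, 272): z = 194.6 + 110.9 + 396.53 = 702.0 m.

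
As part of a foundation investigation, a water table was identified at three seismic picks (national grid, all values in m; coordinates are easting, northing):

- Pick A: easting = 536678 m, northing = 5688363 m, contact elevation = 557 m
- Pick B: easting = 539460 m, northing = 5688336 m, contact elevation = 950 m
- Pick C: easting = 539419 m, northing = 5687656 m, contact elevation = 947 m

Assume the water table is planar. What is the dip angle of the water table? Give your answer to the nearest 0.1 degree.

8.0°

Two edge vectors: Pick A→Pick B = (2782, -27, 393), Pick A→Pick C = (2741, -707, 390).
Normal n = (Pick A→Pick B) × (Pick A→Pick C) = (267321, -7767, -1892867).
So ∂z/∂easting = −n_x/n_z = 0.14123 and ∂z/∂northing = −n_y/n_z = −0.00410.
Gradient magnitude |∇z| = √(a² + b²) = √(0.01994 + 0.00002) = 0.14129.
True dip = arctan(0.14129) = 8.0°, dipping toward W (azimuth ≈ 272°).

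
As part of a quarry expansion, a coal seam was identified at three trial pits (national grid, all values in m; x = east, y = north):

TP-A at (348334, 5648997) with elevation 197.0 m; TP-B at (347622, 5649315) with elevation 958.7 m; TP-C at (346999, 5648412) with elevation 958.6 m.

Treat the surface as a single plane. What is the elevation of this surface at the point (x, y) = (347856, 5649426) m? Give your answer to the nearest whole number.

830 m

Let the plane be z = a·x + b·y + c.
TP-B−TP-A: −712a + 318b = 761.7;  TP-C−TP-A: −1335a − 585b = 761.6.
Solving gives a = −0.81776743, b = 0.56430688.
Then c = 197 − a·348334 − b·5648997 = −2902714.66.
At (347856, 5649426): z = −284465.3 + 3188010.0 − 2902714.66 = 830.0 m.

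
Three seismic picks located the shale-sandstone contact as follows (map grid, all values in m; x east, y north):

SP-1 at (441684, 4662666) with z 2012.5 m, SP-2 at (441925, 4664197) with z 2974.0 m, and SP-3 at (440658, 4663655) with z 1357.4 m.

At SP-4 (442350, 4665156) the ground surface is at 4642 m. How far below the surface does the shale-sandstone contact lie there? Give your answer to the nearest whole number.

Two edge vectors: SP-1→SP-2 = (241, 1531, 961.5), SP-1→SP-3 = (-1026, 989, -655.1).
Normal n = (SP-1→SP-2) × (SP-1→SP-3) = (-1953881.6, -828619.9, 1809155).
So ∂z/∂x = −n_x/n_z = 1.07999679 and ∂z/∂y = −n_y/n_z = 0.45801487.
Intercept c from SP-1: 2012.5 − 477017.30 − 2135570.38 = −2610575.19.
At (442350, 4665156): z_contact = 477736.6 + 2136710.8 − 2610575.19 = 3872.2 m.
Depth below ground = 4642 − 3872.2 = 770 m.

770 m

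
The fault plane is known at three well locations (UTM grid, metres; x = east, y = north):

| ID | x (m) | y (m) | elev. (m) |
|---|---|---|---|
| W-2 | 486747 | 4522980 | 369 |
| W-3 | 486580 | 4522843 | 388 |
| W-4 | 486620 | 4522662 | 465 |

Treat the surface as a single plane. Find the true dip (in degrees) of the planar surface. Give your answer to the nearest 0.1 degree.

23.3°

Two edge vectors: W-2→W-3 = (-167, -137, 19), W-2→W-4 = (-127, -318, 96).
Normal n = (W-2→W-3) × (W-2→W-4) = (-7110, 13619, 35707).
So ∂z/∂x = −n_x/n_z = 0.19912 and ∂z/∂y = −n_y/n_z = −0.38141.
Gradient magnitude |∇z| = √(a² + b²) = √(0.03965 + 0.14547) = 0.43026.
True dip = arctan(0.43026) = 23.3°, dipping toward NNW (azimuth ≈ 332°).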